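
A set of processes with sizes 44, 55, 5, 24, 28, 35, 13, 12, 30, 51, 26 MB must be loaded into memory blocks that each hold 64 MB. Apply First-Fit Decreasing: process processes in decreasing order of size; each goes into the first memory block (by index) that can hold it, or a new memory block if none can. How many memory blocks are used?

6

Sorted descending: 55, 51, 44, 35, 30, 28, 26, 24, 13, 12, 5.
55 MB → memory block 1 (remaining 9 MB)
51 MB → memory block 2 (remaining 13 MB)
44 MB → memory block 3 (remaining 20 MB)
35 MB → memory block 4 (remaining 29 MB)
30 MB → memory block 5 (remaining 34 MB)
28 MB → memory block 4 (remaining 1 MB)
26 MB → memory block 5 (remaining 8 MB)
24 MB → memory block 6 (remaining 40 MB)
13 MB → memory block 2 (remaining 0 MB)
12 MB → memory block 3 (remaining 8 MB)
5 MB → memory block 1 (remaining 4 MB)
Final memory blocks: [55,5] [51,13] [44,12] [35,28] [30,26] [24].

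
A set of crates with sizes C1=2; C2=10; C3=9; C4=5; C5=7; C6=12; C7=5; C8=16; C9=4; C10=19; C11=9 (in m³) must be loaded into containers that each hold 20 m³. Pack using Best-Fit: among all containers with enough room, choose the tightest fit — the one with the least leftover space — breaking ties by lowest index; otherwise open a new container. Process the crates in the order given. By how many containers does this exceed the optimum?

1

Best-Fit: [2,10,5] [9,7,4] [12,5] [16] [19] [9] → 6 containers.
Total size 98 m³; any packing needs at least ⌈98/20⌉ = 5 containers.
An optimal packing achieves that bound: [19] [16,4] [12,7] [10,5,5] [9,9,2] → 5 containers.
Excess: 6 − 5 = 1.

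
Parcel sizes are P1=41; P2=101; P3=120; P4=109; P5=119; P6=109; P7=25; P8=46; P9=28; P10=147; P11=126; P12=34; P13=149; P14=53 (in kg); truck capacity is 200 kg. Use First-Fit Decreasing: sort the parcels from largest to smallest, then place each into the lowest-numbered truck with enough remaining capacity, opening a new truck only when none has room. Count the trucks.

Sorted descending: 149, 147, 126, 120, 119, 109, 109, 101, 53, 46, 41, 34, 28, 25.
truck 1: place 149 kg, 51 kg left
truck 2: place 147 kg, 53 kg left
truck 3: place 126 kg, 74 kg left
truck 4: place 120 kg, 80 kg left
truck 5: place 119 kg, 81 kg left
truck 6: place 109 kg, 91 kg left
truck 7: place 109 kg, 91 kg left
truck 8: place 101 kg, 99 kg left
truck 2: place 53 kg, 0 kg left
truck 1: place 46 kg, 5 kg left
truck 3: place 41 kg, 33 kg left
truck 4: place 34 kg, 46 kg left
truck 3: place 28 kg, 5 kg left
truck 4: place 25 kg, 21 kg left

8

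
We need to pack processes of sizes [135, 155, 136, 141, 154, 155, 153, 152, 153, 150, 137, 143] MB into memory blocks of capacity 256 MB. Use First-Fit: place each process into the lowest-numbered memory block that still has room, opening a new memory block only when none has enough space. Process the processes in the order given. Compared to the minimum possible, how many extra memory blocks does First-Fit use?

0

First-Fit: [135] [155] [136] [141] [154] [155] [153] [152] [153] [150] [137] [143] → 12 memory blocks.
12 processes exceed 128 MB (half the capacity), and no two of those can share a memory block, so at least 12 memory blocks are needed.
So 12 is already optimal.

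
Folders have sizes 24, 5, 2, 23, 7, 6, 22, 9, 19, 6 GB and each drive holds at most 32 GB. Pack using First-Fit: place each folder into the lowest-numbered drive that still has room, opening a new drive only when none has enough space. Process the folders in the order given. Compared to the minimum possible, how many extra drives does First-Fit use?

1

First-Fit: [24,5,2] [23,7] [6,22] [9,19] [6] → 5 drives.
Total size 123 GB; any packing needs at least ⌈123/32⌉ = 4 drives.
An optimal packing achieves that bound: [24,7] [23,9] [22,6,2] [19,6,5] → 4 drives.
Excess: 5 − 4 = 1.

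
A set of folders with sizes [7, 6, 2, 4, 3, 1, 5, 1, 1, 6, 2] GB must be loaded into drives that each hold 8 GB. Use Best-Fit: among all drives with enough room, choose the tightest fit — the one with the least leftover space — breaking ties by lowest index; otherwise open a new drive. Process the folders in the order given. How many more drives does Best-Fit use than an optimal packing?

Best-Fit: [7,1] [6,2] [4,3,1] [5,1,2] [6] → 5 drives.
Total size 38 GB; any packing needs at least ⌈38/8⌉ = 5 drives.
So 5 is already optimal.

0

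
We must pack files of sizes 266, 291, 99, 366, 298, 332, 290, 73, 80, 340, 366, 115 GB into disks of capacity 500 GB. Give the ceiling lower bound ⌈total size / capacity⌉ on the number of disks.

Total size = 266 + 291 + 99 + 366 + 298 + 332 + 290 + 73 + 80 + 340 + 366 + 115 = 2916 GB.
⌈2916 / 500⌉ = 6.

6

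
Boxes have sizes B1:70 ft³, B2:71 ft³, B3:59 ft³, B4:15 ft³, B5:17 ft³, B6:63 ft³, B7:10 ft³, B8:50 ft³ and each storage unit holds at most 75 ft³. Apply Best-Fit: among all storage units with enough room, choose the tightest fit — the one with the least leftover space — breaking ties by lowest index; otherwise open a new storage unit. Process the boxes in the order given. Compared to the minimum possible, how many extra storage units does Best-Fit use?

0

Best-Fit: [70] [71] [59,15] [17,50] [63,10] → 5 storage units.
Total size 355 ft³; any packing needs at least ⌈355/75⌉ = 5 storage units.
So 5 is already optimal.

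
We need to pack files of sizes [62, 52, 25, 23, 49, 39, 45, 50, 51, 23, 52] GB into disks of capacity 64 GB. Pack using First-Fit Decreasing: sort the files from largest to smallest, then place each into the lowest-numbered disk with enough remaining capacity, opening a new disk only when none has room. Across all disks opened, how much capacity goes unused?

Sorted descending: 62, 52, 52, 51, 50, 49, 45, 39, 25, 23, 23.
Put 62 GB in disk 1; 2 GB remain.
Put 52 GB in disk 2; 12 GB remain.
Put 52 GB in disk 3; 12 GB remain.
Put 51 GB in disk 4; 13 GB remain.
Put 50 GB in disk 5; 14 GB remain.
Put 49 GB in disk 6; 15 GB remain.
Put 45 GB in disk 7; 19 GB remain.
Put 39 GB in disk 8; 25 GB remain.
Put 25 GB in disk 8; 0 GB remain.
Put 23 GB in disk 9; 41 GB remain.
Put 23 GB in disk 9; 18 GB remain.
9 disks × 64 GB = 576 GB; used 471 GB; unused 105 GB.

105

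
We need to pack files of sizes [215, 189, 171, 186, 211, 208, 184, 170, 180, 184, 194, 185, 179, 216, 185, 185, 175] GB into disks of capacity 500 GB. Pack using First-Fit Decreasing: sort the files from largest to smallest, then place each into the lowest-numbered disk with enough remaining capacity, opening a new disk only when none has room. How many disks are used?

Sorted descending: 216, 215, 211, 208, 194, 189, 186, 185, 185, 185, 184, 184, 180, 179, 175, 171, 170.
disk 1: place 216 GB, 284 GB left
disk 1: place 215 GB, 69 GB left
disk 2: place 211 GB, 289 GB left
disk 2: place 208 GB, 81 GB left
disk 3: place 194 GB, 306 GB left
disk 3: place 189 GB, 117 GB left
disk 4: place 186 GB, 314 GB left
disk 4: place 185 GB, 129 GB left
disk 5: place 185 GB, 315 GB left
disk 5: place 185 GB, 130 GB left
disk 6: place 184 GB, 316 GB left
disk 6: place 184 GB, 132 GB left
disk 7: place 180 GB, 320 GB left
disk 7: place 179 GB, 141 GB left
disk 8: place 175 GB, 325 GB left
disk 8: place 171 GB, 154 GB left
disk 9: place 170 GB, 330 GB left
Final disks: [216,215] [211,208] [194,189] [186,185] [185,185] [184,184] [180,179] [175,171] [170].

9 disks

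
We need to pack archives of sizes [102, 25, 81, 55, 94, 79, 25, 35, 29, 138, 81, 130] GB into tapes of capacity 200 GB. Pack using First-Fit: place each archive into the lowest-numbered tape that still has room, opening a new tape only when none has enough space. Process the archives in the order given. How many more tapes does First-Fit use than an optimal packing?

First-Fit: [102,25,55] [81,94,25] [79,35,29] [138] [81] [130] → 6 tapes.
Total size 874 GB; any packing needs at least ⌈874/200⌉ = 5 tapes.
An optimal packing achieves that bound: [138,55] [130,35,29] [102,94] [81,81,25] [79,25] → 5 tapes.
Excess: 6 − 5 = 1.

1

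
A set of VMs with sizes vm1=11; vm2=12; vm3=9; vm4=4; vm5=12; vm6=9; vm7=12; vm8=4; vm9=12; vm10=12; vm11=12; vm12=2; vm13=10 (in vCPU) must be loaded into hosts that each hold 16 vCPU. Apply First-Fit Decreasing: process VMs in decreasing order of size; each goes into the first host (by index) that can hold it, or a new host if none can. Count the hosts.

Sorted descending: 12, 12, 12, 12, 12, 12, 11, 10, 9, 9, 4, 4, 2.
host 1: place 12 vCPU, 4 vCPU left
host 2: place 12 vCPU, 4 vCPU left
host 3: place 12 vCPU, 4 vCPU left
host 4: place 12 vCPU, 4 vCPU left
host 5: place 12 vCPU, 4 vCPU left
host 6: place 12 vCPU, 4 vCPU left
host 7: place 11 vCPU, 5 vCPU left
host 8: place 10 vCPU, 6 vCPU left
host 9: place 9 vCPU, 7 vCPU left
host 10: place 9 vCPU, 7 vCPU left
host 1: place 4 vCPU, 0 vCPU left
host 2: place 4 vCPU, 0 vCPU left
host 3: place 2 vCPU, 2 vCPU left

10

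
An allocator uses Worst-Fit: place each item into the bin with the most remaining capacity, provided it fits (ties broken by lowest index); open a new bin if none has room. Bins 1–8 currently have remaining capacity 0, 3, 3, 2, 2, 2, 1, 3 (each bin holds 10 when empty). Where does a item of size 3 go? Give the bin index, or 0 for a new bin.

Bins with room: bin 2 (3), bin 3 (3), bin 8 (3).
Most room is bin 2 with 3 free.

2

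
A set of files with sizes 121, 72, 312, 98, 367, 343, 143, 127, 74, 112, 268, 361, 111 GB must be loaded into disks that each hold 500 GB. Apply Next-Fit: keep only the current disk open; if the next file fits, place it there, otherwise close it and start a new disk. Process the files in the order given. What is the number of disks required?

7

disk 1: place 121 GB, 379 GB left
disk 1: place 72 GB, 307 GB left
disk 2: place 312 GB, 188 GB left
disk 2: place 98 GB, 90 GB left
disk 3: place 367 GB, 133 GB left
disk 4: place 343 GB, 157 GB left
disk 4: place 143 GB, 14 GB left
disk 5: place 127 GB, 373 GB left
disk 5: place 74 GB, 299 GB left
disk 5: place 112 GB, 187 GB left
disk 6: place 268 GB, 232 GB left
disk 7: place 361 GB, 139 GB left
disk 7: place 111 GB, 28 GB left
Final disks: [121,72] [312,98] [367] [343,143] [127,74,112] [268] [361,111].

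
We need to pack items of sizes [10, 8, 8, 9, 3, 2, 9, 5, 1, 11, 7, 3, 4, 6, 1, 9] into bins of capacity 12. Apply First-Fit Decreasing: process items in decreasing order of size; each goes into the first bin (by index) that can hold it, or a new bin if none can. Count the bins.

Sorted descending: 11, 10, 9, 9, 9, 8, 8, 7, 6, 5, 4, 3, 3, 2, 1, 1.
Put 11 in bin 1; 1 remain.
Put 10 in bin 2; 2 remain.
Put 9 in bin 3; 3 remain.
Put 9 in bin 4; 3 remain.
Put 9 in bin 5; 3 remain.
Put 8 in bin 6; 4 remain.
Put 8 in bin 7; 4 remain.
Put 7 in bin 8; 5 remain.
Put 6 in bin 9; 6 remain.
Put 5 in bin 8; 0 remain.
Put 4 in bin 6; 0 remain.
Put 3 in bin 3; 0 remain.
Put 3 in bin 4; 0 remain.
Put 2 in bin 2; 0 remain.
Put 1 in bin 1; 0 remain.
Put 1 in bin 5; 2 remain.
Final bins: [11,1] [10,2] [9,3] [9,3] [9,1] [8,4] [8] [7,5] [6].

9 bins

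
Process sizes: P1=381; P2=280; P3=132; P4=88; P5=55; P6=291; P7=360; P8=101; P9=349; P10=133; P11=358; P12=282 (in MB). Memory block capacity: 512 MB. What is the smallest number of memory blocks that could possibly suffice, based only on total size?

Total size = 381 + 280 + 132 + 88 + 55 + 291 + 360 + 101 + 349 + 133 + 358 + 282 = 2810 MB.
⌈2810 / 512⌉ = 6.

6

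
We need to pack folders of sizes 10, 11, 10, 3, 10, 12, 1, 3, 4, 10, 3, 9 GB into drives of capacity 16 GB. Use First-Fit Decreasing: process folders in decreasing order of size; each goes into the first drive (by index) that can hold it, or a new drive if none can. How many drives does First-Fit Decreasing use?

Sorted descending: 12, 11, 10, 10, 10, 10, 9, 4, 3, 3, 3, 1.
drive 1: place 12 GB, 4 GB left
drive 2: place 11 GB, 5 GB left
drive 3: place 10 GB, 6 GB left
drive 4: place 10 GB, 6 GB left
drive 5: place 10 GB, 6 GB left
drive 6: place 10 GB, 6 GB left
drive 7: place 9 GB, 7 GB left
drive 1: place 4 GB, 0 GB left
drive 2: place 3 GB, 2 GB left
drive 3: place 3 GB, 3 GB left
drive 3: place 3 GB, 0 GB left
drive 2: place 1 GB, 1 GB left

7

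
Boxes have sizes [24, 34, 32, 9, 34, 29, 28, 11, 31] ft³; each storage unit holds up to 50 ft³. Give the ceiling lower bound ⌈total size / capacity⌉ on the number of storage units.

5

Total size = 24 + 34 + 32 + 9 + 34 + 29 + 28 + 11 + 31 = 232 ft³.
⌈232 / 50⌉ = 5.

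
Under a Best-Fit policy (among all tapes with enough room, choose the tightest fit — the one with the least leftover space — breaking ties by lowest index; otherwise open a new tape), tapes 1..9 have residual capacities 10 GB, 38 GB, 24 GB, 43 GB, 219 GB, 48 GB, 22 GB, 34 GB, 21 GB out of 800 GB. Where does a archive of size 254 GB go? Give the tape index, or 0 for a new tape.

No tape has ≥ 254 GB free, so a new tape is opened.

0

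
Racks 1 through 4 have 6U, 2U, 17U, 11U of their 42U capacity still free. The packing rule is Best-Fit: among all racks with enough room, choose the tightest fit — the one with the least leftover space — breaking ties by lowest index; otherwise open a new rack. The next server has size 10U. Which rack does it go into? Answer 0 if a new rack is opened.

4

Racks with room: rack 3 (17U), rack 4 (11U).
Tightest fit is rack 4 with 11U free.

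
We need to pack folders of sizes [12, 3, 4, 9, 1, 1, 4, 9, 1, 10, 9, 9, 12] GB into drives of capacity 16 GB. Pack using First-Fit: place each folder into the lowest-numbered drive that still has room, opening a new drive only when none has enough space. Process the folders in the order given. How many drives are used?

7

12 GB → drive 1 (remaining 4 GB)
3 GB → drive 1 (remaining 1 GB)
4 GB → drive 2 (remaining 12 GB)
9 GB → drive 2 (remaining 3 GB)
1 GB → drive 1 (remaining 0 GB)
1 GB → drive 2 (remaining 2 GB)
4 GB → drive 3 (remaining 12 GB)
9 GB → drive 3 (remaining 3 GB)
1 GB → drive 2 (remaining 1 GB)
10 GB → drive 4 (remaining 6 GB)
9 GB → drive 5 (remaining 7 GB)
9 GB → drive 6 (remaining 7 GB)
12 GB → drive 7 (remaining 4 GB)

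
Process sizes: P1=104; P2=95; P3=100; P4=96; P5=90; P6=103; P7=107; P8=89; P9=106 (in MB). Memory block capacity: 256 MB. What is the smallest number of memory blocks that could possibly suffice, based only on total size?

Total size = 104 + 95 + 100 + 96 + 90 + 103 + 107 + 89 + 106 = 890 MB.
⌈890 / 256⌉ = 4.

4 memory blocks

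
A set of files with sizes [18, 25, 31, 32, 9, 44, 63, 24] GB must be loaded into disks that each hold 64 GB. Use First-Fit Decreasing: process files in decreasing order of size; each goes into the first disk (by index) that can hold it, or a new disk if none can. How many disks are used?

4

Sorted descending: 63, 44, 32, 31, 25, 24, 18, 9.
disk 1: place 63 GB, 1 GB left
disk 2: place 44 GB, 20 GB left
disk 3: place 32 GB, 32 GB left
disk 3: place 31 GB, 1 GB left
disk 4: place 25 GB, 39 GB left
disk 4: place 24 GB, 15 GB left
disk 2: place 18 GB, 2 GB left
disk 4: place 9 GB, 6 GB left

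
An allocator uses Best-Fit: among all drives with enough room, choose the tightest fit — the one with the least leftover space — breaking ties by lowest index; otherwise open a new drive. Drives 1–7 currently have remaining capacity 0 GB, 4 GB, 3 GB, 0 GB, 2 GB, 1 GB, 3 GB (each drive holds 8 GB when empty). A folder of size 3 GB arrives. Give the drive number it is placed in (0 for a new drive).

Drives with room: drive 2 (4 GB), drive 3 (3 GB), drive 7 (3 GB).
Tightest fit is drive 3 with 3 GB free.

3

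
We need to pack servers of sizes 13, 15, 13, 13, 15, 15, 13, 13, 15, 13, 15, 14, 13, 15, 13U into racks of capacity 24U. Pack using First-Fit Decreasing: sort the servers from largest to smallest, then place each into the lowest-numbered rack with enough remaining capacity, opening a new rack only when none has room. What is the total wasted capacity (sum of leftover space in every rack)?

Sorted descending: 15, 15, 15, 15, 15, 15, 14, 13, 13, 13, 13, 13, 13, 13, 13.
rack 1: place 15U, 9U left
rack 2: place 15U, 9U left
rack 3: place 15U, 9U left
rack 4: place 15U, 9U left
rack 5: place 15U, 9U left
rack 6: place 15U, 9U left
rack 7: place 14U, 10U left
rack 8: place 13U, 11U left
rack 9: place 13U, 11U left
rack 10: place 13U, 11U left
rack 11: place 13U, 11U left
rack 12: place 13U, 11U left
rack 13: place 13U, 11U left
rack 14: place 13U, 11U left
rack 15: place 13U, 11U left
15 racks × 24U = 360U; used 208U; unused 152U.

152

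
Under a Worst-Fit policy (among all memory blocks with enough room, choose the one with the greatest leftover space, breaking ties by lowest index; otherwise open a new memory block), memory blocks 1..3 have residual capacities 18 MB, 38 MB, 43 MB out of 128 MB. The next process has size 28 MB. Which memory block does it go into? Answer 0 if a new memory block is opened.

3

Memory blocks with room: memory block 2 (38 MB), memory block 3 (43 MB).
Most room is memory block 3 with 43 MB free.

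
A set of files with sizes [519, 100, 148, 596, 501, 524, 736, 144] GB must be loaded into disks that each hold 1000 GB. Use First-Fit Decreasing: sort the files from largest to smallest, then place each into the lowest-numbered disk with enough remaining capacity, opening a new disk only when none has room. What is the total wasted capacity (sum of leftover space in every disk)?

Sorted descending: 736, 596, 524, 519, 501, 148, 144, 100.
736 GB → disk 1 (remaining 264 GB)
596 GB → disk 2 (remaining 404 GB)
524 GB → disk 3 (remaining 476 GB)
519 GB → disk 4 (remaining 481 GB)
501 GB → disk 5 (remaining 499 GB)
148 GB → disk 1 (remaining 116 GB)
144 GB → disk 2 (remaining 260 GB)
100 GB → disk 1 (remaining 16 GB)
5 disks × 1000 GB = 5000 GB; used 3268 GB; unused 1732 GB.

1732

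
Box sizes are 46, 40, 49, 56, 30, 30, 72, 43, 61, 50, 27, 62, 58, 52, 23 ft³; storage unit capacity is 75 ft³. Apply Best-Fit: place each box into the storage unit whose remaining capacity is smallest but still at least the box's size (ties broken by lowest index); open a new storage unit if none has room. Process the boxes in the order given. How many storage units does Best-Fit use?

storage unit 1: place 46 ft³, 29 ft³ left
storage unit 2: place 40 ft³, 35 ft³ left
storage unit 3: place 49 ft³, 26 ft³ left
storage unit 4: place 56 ft³, 19 ft³ left
storage unit 2: place 30 ft³, 5 ft³ left
storage unit 5: place 30 ft³, 45 ft³ left
storage unit 6: place 72 ft³, 3 ft³ left
storage unit 5: place 43 ft³, 2 ft³ left
storage unit 7: place 61 ft³, 14 ft³ left
storage unit 8: place 50 ft³, 25 ft³ left
storage unit 1: place 27 ft³, 2 ft³ left
storage unit 9: place 62 ft³, 13 ft³ left
storage unit 10: place 58 ft³, 17 ft³ left
storage unit 11: place 52 ft³, 23 ft³ left
storage unit 11: place 23 ft³, 0 ft³ left

11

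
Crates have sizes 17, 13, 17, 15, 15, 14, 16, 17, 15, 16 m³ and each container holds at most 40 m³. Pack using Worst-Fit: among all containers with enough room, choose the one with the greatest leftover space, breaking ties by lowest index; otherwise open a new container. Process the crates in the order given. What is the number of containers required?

container 1: place 17 m³, 23 m³ left
container 1: place 13 m³, 10 m³ left
container 2: place 17 m³, 23 m³ left
container 2: place 15 m³, 8 m³ left
container 3: place 15 m³, 25 m³ left
container 3: place 14 m³, 11 m³ left
container 4: place 16 m³, 24 m³ left
container 4: place 17 m³, 7 m³ left
container 5: place 15 m³, 25 m³ left
container 5: place 16 m³, 9 m³ left
Final containers: [17,13] [17,15] [15,14] [16,17] [15,16].

5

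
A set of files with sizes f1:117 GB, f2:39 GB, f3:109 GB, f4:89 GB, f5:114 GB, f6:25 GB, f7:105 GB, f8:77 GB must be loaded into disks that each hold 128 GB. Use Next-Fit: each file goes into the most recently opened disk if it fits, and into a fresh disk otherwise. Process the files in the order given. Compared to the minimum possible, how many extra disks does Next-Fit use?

2

Next-Fit: [117] [39] [109] [89] [114] [25] [105] [77] → 8 disks.
Total size 675 GB; any packing needs at least ⌈675/128⌉ = 6 disks.
An optimal packing achieves that bound: [117] [114] [109] [105] [89,39] [77,25] → 6 disks.
Excess: 8 − 6 = 2.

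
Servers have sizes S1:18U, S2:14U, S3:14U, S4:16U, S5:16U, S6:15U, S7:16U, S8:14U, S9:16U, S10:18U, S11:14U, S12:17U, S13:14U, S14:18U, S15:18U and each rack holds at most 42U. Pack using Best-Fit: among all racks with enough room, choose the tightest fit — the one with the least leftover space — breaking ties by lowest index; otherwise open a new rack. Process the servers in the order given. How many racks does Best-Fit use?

8

Put S1 (18U) in rack 1; 24U remain.
Put S2 (14U) in rack 1; 10U remain.
Put S3 (14U) in rack 2; 28U remain.
Put S4 (16U) in rack 2; 12U remain.
Put S5 (16U) in rack 3; 26U remain.
Put S6 (15U) in rack 3; 11U remain.
Put S7 (16U) in rack 4; 26U remain.
Put S8 (14U) in rack 4; 12U remain.
Put S9 (16U) in rack 5; 26U remain.
Put S10 (18U) in rack 5; 8U remain.
Put S11 (14U) in rack 6; 28U remain.
Put S12 (17U) in rack 6; 11U remain.
Put S13 (14U) in rack 7; 28U remain.
Put S14 (18U) in rack 7; 10U remain.
Put S15 (18U) in rack 8; 24U remain.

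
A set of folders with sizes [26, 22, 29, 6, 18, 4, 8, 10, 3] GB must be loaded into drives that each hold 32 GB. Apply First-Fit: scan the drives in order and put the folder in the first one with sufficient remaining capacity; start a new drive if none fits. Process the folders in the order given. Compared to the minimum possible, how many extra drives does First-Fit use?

1

First-Fit: [26,6] [22,4,3] [29] [18,8] [10] → 5 drives.
Total size 126 GB; any packing needs at least ⌈126/32⌉ = 4 drives.
An optimal packing achieves that bound: [29,3] [26,6] [22,10] [18,8,4] → 4 drives.
Excess: 5 − 4 = 1.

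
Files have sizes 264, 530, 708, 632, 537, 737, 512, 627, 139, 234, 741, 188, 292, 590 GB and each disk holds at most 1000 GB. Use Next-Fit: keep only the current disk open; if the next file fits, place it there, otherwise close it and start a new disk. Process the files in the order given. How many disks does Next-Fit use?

9 disks

disk 1: place 264 GB, 736 GB left
disk 1: place 530 GB, 206 GB left
disk 2: place 708 GB, 292 GB left
disk 3: place 632 GB, 368 GB left
disk 4: place 537 GB, 463 GB left
disk 5: place 737 GB, 263 GB left
disk 6: place 512 GB, 488 GB left
disk 7: place 627 GB, 373 GB left
disk 7: place 139 GB, 234 GB left
disk 7: place 234 GB, 0 GB left
disk 8: place 741 GB, 259 GB left
disk 8: place 188 GB, 71 GB left
disk 9: place 292 GB, 708 GB left
disk 9: place 590 GB, 118 GB left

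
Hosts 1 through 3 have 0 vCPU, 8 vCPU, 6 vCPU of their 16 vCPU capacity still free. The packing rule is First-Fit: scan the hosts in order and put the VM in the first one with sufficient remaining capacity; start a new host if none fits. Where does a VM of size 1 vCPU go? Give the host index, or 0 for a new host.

2

Hosts with room: host 2 (8 vCPU), host 3 (6 vCPU).
The first with room is host 2.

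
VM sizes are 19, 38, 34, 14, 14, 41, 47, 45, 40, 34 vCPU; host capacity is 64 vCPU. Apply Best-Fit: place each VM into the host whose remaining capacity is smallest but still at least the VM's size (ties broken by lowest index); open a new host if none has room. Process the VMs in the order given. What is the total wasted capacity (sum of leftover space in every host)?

122

19 vCPU → host 1 (remaining 45 vCPU)
38 vCPU → host 1 (remaining 7 vCPU)
34 vCPU → host 2 (remaining 30 vCPU)
14 vCPU → host 2 (remaining 16 vCPU)
14 vCPU → host 2 (remaining 2 vCPU)
41 vCPU → host 3 (remaining 23 vCPU)
47 vCPU → host 4 (remaining 17 vCPU)
45 vCPU → host 5 (remaining 19 vCPU)
40 vCPU → host 6 (remaining 24 vCPU)
34 vCPU → host 7 (remaining 30 vCPU)
7 hosts × 64 vCPU = 448 vCPU; used 326 vCPU; unused 122 vCPU.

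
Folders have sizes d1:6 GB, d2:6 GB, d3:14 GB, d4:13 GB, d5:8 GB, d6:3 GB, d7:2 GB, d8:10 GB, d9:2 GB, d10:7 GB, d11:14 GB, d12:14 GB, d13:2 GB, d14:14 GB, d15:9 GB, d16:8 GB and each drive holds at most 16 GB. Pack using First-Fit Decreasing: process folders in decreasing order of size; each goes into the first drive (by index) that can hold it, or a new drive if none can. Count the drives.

Sorted descending: 14, 14, 14, 14, 13, 10, 9, 8, 8, 7, 6, 6, 3, 2, 2, 2.
drive 1: place 14 GB, 2 GB left
drive 2: place 14 GB, 2 GB left
drive 3: place 14 GB, 2 GB left
drive 4: place 14 GB, 2 GB left
drive 5: place 13 GB, 3 GB left
drive 6: place 10 GB, 6 GB left
drive 7: place 9 GB, 7 GB left
drive 8: place 8 GB, 8 GB left
drive 8: place 8 GB, 0 GB left
drive 7: place 7 GB, 0 GB left
drive 6: place 6 GB, 0 GB left
drive 9: place 6 GB, 10 GB left
drive 5: place 3 GB, 0 GB left
drive 1: place 2 GB, 0 GB left
drive 2: place 2 GB, 0 GB left
drive 3: place 2 GB, 0 GB left
Final drives: [14,2] [14,2] [14,2] [14] [13,3] [10,6] [9,7] [8,8] [6].

9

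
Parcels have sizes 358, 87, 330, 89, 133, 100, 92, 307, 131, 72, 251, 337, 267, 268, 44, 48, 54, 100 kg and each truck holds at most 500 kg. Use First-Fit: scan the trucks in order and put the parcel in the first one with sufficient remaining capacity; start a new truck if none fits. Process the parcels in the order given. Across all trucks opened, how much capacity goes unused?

932

358 kg → truck 1 (remaining 142 kg)
87 kg → truck 1 (remaining 55 kg)
330 kg → truck 2 (remaining 170 kg)
89 kg → truck 2 (remaining 81 kg)
133 kg → truck 3 (remaining 367 kg)
100 kg → truck 3 (remaining 267 kg)
92 kg → truck 3 (remaining 175 kg)
307 kg → truck 4 (remaining 193 kg)
131 kg → truck 3 (remaining 44 kg)
72 kg → truck 2 (remaining 9 kg)
251 kg → truck 5 (remaining 249 kg)
337 kg → truck 6 (remaining 163 kg)
267 kg → truck 7 (remaining 233 kg)
268 kg → truck 8 (remaining 232 kg)
44 kg → truck 1 (remaining 11 kg)
48 kg → truck 4 (remaining 145 kg)
54 kg → truck 4 (remaining 91 kg)
100 kg → truck 5 (remaining 149 kg)
8 trucks × 500 kg = 4000 kg; used 3068 kg; unused 932 kg.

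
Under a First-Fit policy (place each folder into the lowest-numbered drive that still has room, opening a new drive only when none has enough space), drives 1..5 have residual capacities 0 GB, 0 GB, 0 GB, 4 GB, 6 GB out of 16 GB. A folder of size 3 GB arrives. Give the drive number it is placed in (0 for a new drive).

4

Drives with room: drive 4 (4 GB), drive 5 (6 GB).
The first with room is drive 4.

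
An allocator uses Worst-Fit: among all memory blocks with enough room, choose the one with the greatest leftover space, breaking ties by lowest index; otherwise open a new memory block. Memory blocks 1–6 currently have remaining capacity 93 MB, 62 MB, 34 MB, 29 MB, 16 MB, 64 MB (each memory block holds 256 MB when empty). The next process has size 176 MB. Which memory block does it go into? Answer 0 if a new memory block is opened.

0

No memory block has ≥ 176 MB free, so a new memory block is opened.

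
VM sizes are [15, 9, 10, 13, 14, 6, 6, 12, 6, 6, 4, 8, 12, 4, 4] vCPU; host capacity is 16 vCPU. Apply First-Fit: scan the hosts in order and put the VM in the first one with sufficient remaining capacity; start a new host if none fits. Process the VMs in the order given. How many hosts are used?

9 hosts

Put 15 vCPU in host 1; 1 vCPU remain.
Put 9 vCPU in host 2; 7 vCPU remain.
Put 10 vCPU in host 3; 6 vCPU remain.
Put 13 vCPU in host 4; 3 vCPU remain.
Put 14 vCPU in host 5; 2 vCPU remain.
Put 6 vCPU in host 2; 1 vCPU remain.
Put 6 vCPU in host 3; 0 vCPU remain.
Put 12 vCPU in host 6; 4 vCPU remain.
Put 6 vCPU in host 7; 10 vCPU remain.
Put 6 vCPU in host 7; 4 vCPU remain.
Put 4 vCPU in host 6; 0 vCPU remain.
Put 8 vCPU in host 8; 8 vCPU remain.
Put 12 vCPU in host 9; 4 vCPU remain.
Put 4 vCPU in host 7; 0 vCPU remain.
Put 4 vCPU in host 8; 4 vCPU remain.
Final hosts: [15] [9,6] [10,6] [13] [14] [12,4] [6,6,4] [8,4] [12].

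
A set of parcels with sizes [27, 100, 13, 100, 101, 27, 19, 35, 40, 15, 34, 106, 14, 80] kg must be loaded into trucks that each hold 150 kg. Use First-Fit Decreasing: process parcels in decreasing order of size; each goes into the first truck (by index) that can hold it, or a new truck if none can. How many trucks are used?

Sorted descending: 106, 101, 100, 100, 80, 40, 35, 34, 27, 27, 19, 15, 14, 13.
truck 1: place 106 kg, 44 kg left
truck 2: place 101 kg, 49 kg left
truck 3: place 100 kg, 50 kg left
truck 4: place 100 kg, 50 kg left
truck 5: place 80 kg, 70 kg left
truck 1: place 40 kg, 4 kg left
truck 2: place 35 kg, 14 kg left
truck 3: place 34 kg, 16 kg left
truck 4: place 27 kg, 23 kg left
truck 5: place 27 kg, 43 kg left
truck 4: place 19 kg, 4 kg left
truck 3: place 15 kg, 1 kg left
truck 2: place 14 kg, 0 kg left
truck 5: place 13 kg, 30 kg left

5 trucks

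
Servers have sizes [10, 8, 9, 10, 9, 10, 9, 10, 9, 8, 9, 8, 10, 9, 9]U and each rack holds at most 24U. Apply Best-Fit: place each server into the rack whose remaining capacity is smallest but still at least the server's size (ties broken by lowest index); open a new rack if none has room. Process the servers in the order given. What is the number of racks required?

8 racks

rack 1: place 10U, 14U left
rack 1: place 8U, 6U left
rack 2: place 9U, 15U left
rack 2: place 10U, 5U left
rack 3: place 9U, 15U left
rack 3: place 10U, 5U left
rack 4: place 9U, 15U left
rack 4: place 10U, 5U left
rack 5: place 9U, 15U left
rack 5: place 8U, 7U left
rack 6: place 9U, 15U left
rack 6: place 8U, 7U left
rack 7: place 10U, 14U left
rack 7: place 9U, 5U left
rack 8: place 9U, 15U left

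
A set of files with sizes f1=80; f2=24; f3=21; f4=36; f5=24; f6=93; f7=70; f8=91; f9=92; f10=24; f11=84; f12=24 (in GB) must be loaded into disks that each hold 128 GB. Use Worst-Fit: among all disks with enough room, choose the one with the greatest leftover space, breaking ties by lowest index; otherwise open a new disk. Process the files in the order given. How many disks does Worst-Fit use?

7 disks

Put f1 (80 GB) in disk 1; 48 GB remain.
Put f2 (24 GB) in disk 1; 24 GB remain.
Put f3 (21 GB) in disk 1; 3 GB remain.
Put f4 (36 GB) in disk 2; 92 GB remain.
Put f5 (24 GB) in disk 2; 68 GB remain.
Put f6 (93 GB) in disk 3; 35 GB remain.
Put f7 (70 GB) in disk 4; 58 GB remain.
Put f8 (91 GB) in disk 5; 37 GB remain.
Put f9 (92 GB) in disk 6; 36 GB remain.
Put f10 (24 GB) in disk 2; 44 GB remain.
Put f11 (84 GB) in disk 7; 44 GB remain.
Put f12 (24 GB) in disk 4; 34 GB remain.
Final disks: [80,24,21] [36,24,24] [93] [70,24] [91] [92] [84].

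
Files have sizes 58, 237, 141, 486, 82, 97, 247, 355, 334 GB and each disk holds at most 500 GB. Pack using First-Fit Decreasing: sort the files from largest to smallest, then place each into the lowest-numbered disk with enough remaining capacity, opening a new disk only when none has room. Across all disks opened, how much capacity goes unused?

463

Sorted descending: 486, 355, 334, 247, 237, 141, 97, 82, 58.
486 GB → disk 1 (remaining 14 GB)
355 GB → disk 2 (remaining 145 GB)
334 GB → disk 3 (remaining 166 GB)
247 GB → disk 4 (remaining 253 GB)
237 GB → disk 4 (remaining 16 GB)
141 GB → disk 2 (remaining 4 GB)
97 GB → disk 3 (remaining 69 GB)
82 GB → disk 5 (remaining 418 GB)
58 GB → disk 3 (remaining 11 GB)
5 disks × 500 GB = 2500 GB; used 2037 GB; unused 463 GB.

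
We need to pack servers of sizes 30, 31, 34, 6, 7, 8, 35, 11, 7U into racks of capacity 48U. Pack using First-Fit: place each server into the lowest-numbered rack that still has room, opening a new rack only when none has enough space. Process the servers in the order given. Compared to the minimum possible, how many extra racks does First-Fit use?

First-Fit: [30,6,7] [31,8,7] [34,11] [35] → 4 racks.
Total size 169U; any packing needs at least ⌈169/48⌉ = 4 racks.
So 4 is already optimal.

0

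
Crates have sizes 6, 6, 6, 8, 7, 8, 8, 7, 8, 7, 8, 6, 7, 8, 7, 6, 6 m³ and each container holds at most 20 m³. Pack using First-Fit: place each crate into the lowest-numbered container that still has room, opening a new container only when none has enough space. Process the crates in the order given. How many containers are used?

6 m³ → container 1 (remaining 14 m³)
6 m³ → container 1 (remaining 8 m³)
6 m³ → container 1 (remaining 2 m³)
8 m³ → container 2 (remaining 12 m³)
7 m³ → container 2 (remaining 5 m³)
8 m³ → container 3 (remaining 12 m³)
8 m³ → container 3 (remaining 4 m³)
7 m³ → container 4 (remaining 13 m³)
8 m³ → container 4 (remaining 5 m³)
7 m³ → container 5 (remaining 13 m³)
8 m³ → container 5 (remaining 5 m³)
6 m³ → container 6 (remaining 14 m³)
7 m³ → container 6 (remaining 7 m³)
8 m³ → container 7 (remaining 12 m³)
7 m³ → container 6 (remaining 0 m³)
6 m³ → container 7 (remaining 6 m³)
6 m³ → container 7 (remaining 0 m³)

7 containers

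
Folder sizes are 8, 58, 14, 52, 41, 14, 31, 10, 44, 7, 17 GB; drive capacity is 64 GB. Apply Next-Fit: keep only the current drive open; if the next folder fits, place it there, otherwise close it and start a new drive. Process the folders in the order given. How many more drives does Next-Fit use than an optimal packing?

3

Next-Fit: [8] [58] [14] [52] [41,14] [31,10] [44,7] [17] → 8 drives.
Total size 296 GB; any packing needs at least ⌈296/64⌉ = 5 drives.
An optimal packing achieves that bound: [58] [52,10] [44,17] [41,14,8] [31,14,7] → 5 drives.
Excess: 8 − 5 = 3.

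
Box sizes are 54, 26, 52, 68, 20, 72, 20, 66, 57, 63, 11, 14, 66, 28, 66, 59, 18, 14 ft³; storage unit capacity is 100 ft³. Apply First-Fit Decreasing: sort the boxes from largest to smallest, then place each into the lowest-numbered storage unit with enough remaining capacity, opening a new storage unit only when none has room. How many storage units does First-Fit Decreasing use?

10 storage units

Sorted descending: 72, 68, 66, 66, 66, 63, 59, 57, 54, 52, 28, 26, 20, 20, 18, 14, 14, 11.
storage unit 1: place 72 ft³, 28 ft³ left
storage unit 2: place 68 ft³, 32 ft³ left
storage unit 3: place 66 ft³, 34 ft³ left
storage unit 4: place 66 ft³, 34 ft³ left
storage unit 5: place 66 ft³, 34 ft³ left
storage unit 6: place 63 ft³, 37 ft³ left
storage unit 7: place 59 ft³, 41 ft³ left
storage unit 8: place 57 ft³, 43 ft³ left
storage unit 9: place 54 ft³, 46 ft³ left
storage unit 10: place 52 ft³, 48 ft³ left
storage unit 1: place 28 ft³, 0 ft³ left
storage unit 2: place 26 ft³, 6 ft³ left
storage unit 3: place 20 ft³, 14 ft³ left
storage unit 4: place 20 ft³, 14 ft³ left
storage unit 5: place 18 ft³, 16 ft³ left
storage unit 3: place 14 ft³, 0 ft³ left
storage unit 4: place 14 ft³, 0 ft³ left
storage unit 5: place 11 ft³, 5 ft³ left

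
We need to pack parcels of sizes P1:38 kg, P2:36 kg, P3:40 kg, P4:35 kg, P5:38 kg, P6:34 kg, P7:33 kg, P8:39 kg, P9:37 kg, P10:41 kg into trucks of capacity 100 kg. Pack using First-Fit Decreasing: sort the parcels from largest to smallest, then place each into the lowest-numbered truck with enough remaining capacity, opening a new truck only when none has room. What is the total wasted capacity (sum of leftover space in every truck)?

Sorted descending: 41, 40, 39, 38, 38, 37, 36, 35, 34, 33.
truck 1: place 41 kg, 59 kg left
truck 1: place 40 kg, 19 kg left
truck 2: place 39 kg, 61 kg left
truck 2: place 38 kg, 23 kg left
truck 3: place 38 kg, 62 kg left
truck 3: place 37 kg, 25 kg left
truck 4: place 36 kg, 64 kg left
truck 4: place 35 kg, 29 kg left
truck 5: place 34 kg, 66 kg left
truck 5: place 33 kg, 33 kg left
5 trucks × 100 kg = 500 kg; used 371 kg; unused 129 kg.

129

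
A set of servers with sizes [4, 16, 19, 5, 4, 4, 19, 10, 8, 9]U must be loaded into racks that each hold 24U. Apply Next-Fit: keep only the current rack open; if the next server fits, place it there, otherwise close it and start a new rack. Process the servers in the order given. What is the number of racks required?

6 racks

rack 1: place 4U, 20U left
rack 1: place 16U, 4U left
rack 2: place 19U, 5U left
rack 2: place 5U, 0U left
rack 3: place 4U, 20U left
rack 3: place 4U, 16U left
rack 4: place 19U, 5U left
rack 5: place 10U, 14U left
rack 5: place 8U, 6U left
rack 6: place 9U, 15U left
Final racks: [4,16] [19,5] [4,4] [19] [10,8] [9].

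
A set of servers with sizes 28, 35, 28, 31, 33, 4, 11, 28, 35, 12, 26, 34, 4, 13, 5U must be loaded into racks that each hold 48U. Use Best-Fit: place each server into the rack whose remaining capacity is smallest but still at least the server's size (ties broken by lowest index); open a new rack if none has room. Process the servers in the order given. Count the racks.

rack 1: place 28U, 20U left
rack 2: place 35U, 13U left
rack 3: place 28U, 20U left
rack 4: place 31U, 17U left
rack 5: place 33U, 15U left
rack 2: place 4U, 9U left
rack 5: place 11U, 4U left
rack 6: place 28U, 20U left
rack 7: place 35U, 13U left
rack 7: place 12U, 1U left
rack 8: place 26U, 22U left
rack 9: place 34U, 14U left
rack 5: place 4U, 0U left
rack 9: place 13U, 1U left
rack 2: place 5U, 4U left

9 racks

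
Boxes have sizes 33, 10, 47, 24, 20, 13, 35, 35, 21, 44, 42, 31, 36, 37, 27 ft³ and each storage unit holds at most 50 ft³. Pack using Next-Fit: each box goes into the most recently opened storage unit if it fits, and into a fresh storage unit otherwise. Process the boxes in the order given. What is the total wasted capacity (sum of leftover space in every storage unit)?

storage unit 1: place 33 ft³, 17 ft³ left
storage unit 1: place 10 ft³, 7 ft³ left
storage unit 2: place 47 ft³, 3 ft³ left
storage unit 3: place 24 ft³, 26 ft³ left
storage unit 3: place 20 ft³, 6 ft³ left
storage unit 4: place 13 ft³, 37 ft³ left
storage unit 4: place 35 ft³, 2 ft³ left
storage unit 5: place 35 ft³, 15 ft³ left
storage unit 6: place 21 ft³, 29 ft³ left
storage unit 7: place 44 ft³, 6 ft³ left
storage unit 8: place 42 ft³, 8 ft³ left
storage unit 9: place 31 ft³, 19 ft³ left
storage unit 10: place 36 ft³, 14 ft³ left
storage unit 11: place 37 ft³, 13 ft³ left
storage unit 12: place 27 ft³, 23 ft³ left
12 storage units × 50 ft³ = 600 ft³; used 455 ft³; unused 145 ft³.

145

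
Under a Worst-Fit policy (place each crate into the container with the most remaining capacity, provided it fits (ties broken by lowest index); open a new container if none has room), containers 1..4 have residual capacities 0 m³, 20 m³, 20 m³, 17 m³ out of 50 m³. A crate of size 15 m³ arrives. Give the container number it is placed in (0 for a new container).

Containers with room: container 2 (20 m³), container 3 (20 m³), container 4 (17 m³).
Most room is container 2 with 20 m³ free.

2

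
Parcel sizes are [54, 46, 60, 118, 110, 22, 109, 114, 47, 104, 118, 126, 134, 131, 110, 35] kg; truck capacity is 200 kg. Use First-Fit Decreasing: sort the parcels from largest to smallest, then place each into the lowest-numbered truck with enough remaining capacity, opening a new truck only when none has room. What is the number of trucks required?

Sorted descending: 134, 131, 126, 118, 118, 114, 110, 110, 109, 104, 60, 54, 47, 46, 35, 22.
truck 1: place 134 kg, 66 kg left
truck 2: place 131 kg, 69 kg left
truck 3: place 126 kg, 74 kg left
truck 4: place 118 kg, 82 kg left
truck 5: place 118 kg, 82 kg left
truck 6: place 114 kg, 86 kg left
truck 7: place 110 kg, 90 kg left
truck 8: place 110 kg, 90 kg left
truck 9: place 109 kg, 91 kg left
truck 10: place 104 kg, 96 kg left
truck 1: place 60 kg, 6 kg left
truck 2: place 54 kg, 15 kg left
truck 3: place 47 kg, 27 kg left
truck 4: place 46 kg, 36 kg left
truck 4: place 35 kg, 1 kg left
truck 3: place 22 kg, 5 kg left

10 trucks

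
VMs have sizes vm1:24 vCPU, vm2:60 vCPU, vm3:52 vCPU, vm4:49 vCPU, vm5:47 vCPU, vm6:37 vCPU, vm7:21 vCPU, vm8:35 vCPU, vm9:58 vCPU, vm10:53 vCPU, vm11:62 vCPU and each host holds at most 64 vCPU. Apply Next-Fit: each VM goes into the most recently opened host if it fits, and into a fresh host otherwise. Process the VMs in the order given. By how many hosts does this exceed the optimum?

1

Next-Fit: [24] [60] [52] [49] [47] [37,21] [35] [58] [53] [62] → 10 hosts.
9 VMs exceed 32 vCPU (half the capacity), and no two of those can share a host, so at least 9 hosts are needed.
An optimal packing achieves that bound: [62] [60] [58] [53] [52] [49] [47] [37,24] [35,21] → 9 hosts.
Excess: 10 − 9 = 1.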